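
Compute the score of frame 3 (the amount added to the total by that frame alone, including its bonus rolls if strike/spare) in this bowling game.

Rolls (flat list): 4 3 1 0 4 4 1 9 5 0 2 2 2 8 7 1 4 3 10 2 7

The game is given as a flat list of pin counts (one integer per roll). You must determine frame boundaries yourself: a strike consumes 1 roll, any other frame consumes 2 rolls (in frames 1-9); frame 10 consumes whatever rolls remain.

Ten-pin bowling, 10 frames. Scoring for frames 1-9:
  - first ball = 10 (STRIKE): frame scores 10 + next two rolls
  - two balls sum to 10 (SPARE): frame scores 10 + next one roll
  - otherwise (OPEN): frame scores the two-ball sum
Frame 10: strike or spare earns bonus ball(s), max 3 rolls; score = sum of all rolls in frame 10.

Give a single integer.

Answer: 8

Derivation:
Frame 1: OPEN (4+3=7). Cumulative: 7
Frame 2: OPEN (1+0=1). Cumulative: 8
Frame 3: OPEN (4+4=8). Cumulative: 16
Frame 4: SPARE (1+9=10). 10 + next roll (5) = 15. Cumulative: 31
Frame 5: OPEN (5+0=5). Cumulative: 36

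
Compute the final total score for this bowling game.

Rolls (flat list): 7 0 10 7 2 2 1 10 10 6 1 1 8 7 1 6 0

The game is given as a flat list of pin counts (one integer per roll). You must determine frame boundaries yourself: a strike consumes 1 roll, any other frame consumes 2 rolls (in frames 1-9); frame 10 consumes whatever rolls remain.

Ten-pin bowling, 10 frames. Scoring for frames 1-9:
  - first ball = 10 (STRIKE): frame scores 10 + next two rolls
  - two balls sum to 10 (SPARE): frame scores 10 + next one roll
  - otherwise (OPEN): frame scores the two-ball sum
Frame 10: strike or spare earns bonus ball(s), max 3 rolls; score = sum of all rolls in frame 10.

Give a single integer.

Frame 1: OPEN (7+0=7). Cumulative: 7
Frame 2: STRIKE. 10 + next two rolls (7+2) = 19. Cumulative: 26
Frame 3: OPEN (7+2=9). Cumulative: 35
Frame 4: OPEN (2+1=3). Cumulative: 38
Frame 5: STRIKE. 10 + next two rolls (10+6) = 26. Cumulative: 64
Frame 6: STRIKE. 10 + next two rolls (6+1) = 17. Cumulative: 81
Frame 7: OPEN (6+1=7). Cumulative: 88
Frame 8: OPEN (1+8=9). Cumulative: 97
Frame 9: OPEN (7+1=8). Cumulative: 105
Frame 10: OPEN. Sum of all frame-10 rolls (6+0) = 6. Cumulative: 111

Answer: 111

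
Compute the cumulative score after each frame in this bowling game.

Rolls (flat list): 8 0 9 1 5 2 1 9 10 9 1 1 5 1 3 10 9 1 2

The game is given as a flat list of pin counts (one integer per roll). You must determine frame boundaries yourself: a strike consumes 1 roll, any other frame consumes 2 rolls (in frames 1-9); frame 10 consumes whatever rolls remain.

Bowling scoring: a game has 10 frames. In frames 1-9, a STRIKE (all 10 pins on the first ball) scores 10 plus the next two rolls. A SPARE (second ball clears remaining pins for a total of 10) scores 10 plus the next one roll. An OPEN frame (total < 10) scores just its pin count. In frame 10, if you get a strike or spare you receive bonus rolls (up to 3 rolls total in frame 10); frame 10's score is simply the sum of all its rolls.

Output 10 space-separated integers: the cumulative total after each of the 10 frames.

Frame 1: OPEN (8+0=8). Cumulative: 8
Frame 2: SPARE (9+1=10). 10 + next roll (5) = 15. Cumulative: 23
Frame 3: OPEN (5+2=7). Cumulative: 30
Frame 4: SPARE (1+9=10). 10 + next roll (10) = 20. Cumulative: 50
Frame 5: STRIKE. 10 + next two rolls (9+1) = 20. Cumulative: 70
Frame 6: SPARE (9+1=10). 10 + next roll (1) = 11. Cumulative: 81
Frame 7: OPEN (1+5=6). Cumulative: 87
Frame 8: OPEN (1+3=4). Cumulative: 91
Frame 9: STRIKE. 10 + next two rolls (9+1) = 20. Cumulative: 111
Frame 10: SPARE. Sum of all frame-10 rolls (9+1+2) = 12. Cumulative: 123

Answer: 8 23 30 50 70 81 87 91 111 123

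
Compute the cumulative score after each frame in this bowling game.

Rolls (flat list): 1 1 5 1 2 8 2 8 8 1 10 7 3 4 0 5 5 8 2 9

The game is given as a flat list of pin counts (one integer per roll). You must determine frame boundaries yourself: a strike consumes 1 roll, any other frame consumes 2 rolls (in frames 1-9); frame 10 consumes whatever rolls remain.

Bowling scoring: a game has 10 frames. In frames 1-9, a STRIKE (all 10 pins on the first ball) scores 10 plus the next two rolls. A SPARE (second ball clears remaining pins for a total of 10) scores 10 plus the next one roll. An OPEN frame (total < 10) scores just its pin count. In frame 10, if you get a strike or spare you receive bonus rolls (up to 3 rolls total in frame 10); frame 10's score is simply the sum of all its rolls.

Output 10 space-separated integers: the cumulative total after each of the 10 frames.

Answer: 2 8 20 38 47 67 81 85 103 122

Derivation:
Frame 1: OPEN (1+1=2). Cumulative: 2
Frame 2: OPEN (5+1=6). Cumulative: 8
Frame 3: SPARE (2+8=10). 10 + next roll (2) = 12. Cumulative: 20
Frame 4: SPARE (2+8=10). 10 + next roll (8) = 18. Cumulative: 38
Frame 5: OPEN (8+1=9). Cumulative: 47
Frame 6: STRIKE. 10 + next two rolls (7+3) = 20. Cumulative: 67
Frame 7: SPARE (7+3=10). 10 + next roll (4) = 14. Cumulative: 81
Frame 8: OPEN (4+0=4). Cumulative: 85
Frame 9: SPARE (5+5=10). 10 + next roll (8) = 18. Cumulative: 103
Frame 10: SPARE. Sum of all frame-10 rolls (8+2+9) = 19. Cumulative: 122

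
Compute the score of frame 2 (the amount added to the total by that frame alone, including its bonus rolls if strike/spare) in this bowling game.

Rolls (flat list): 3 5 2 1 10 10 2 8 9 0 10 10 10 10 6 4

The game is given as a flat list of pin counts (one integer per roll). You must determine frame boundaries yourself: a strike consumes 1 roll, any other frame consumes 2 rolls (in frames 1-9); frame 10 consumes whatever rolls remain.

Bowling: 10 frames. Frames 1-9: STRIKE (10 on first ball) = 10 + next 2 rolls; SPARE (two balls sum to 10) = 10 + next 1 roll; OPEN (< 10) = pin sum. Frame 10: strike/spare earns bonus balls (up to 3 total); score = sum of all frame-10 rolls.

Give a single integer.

Frame 1: OPEN (3+5=8). Cumulative: 8
Frame 2: OPEN (2+1=3). Cumulative: 11
Frame 3: STRIKE. 10 + next two rolls (10+2) = 22. Cumulative: 33
Frame 4: STRIKE. 10 + next two rolls (2+8) = 20. Cumulative: 53

Answer: 3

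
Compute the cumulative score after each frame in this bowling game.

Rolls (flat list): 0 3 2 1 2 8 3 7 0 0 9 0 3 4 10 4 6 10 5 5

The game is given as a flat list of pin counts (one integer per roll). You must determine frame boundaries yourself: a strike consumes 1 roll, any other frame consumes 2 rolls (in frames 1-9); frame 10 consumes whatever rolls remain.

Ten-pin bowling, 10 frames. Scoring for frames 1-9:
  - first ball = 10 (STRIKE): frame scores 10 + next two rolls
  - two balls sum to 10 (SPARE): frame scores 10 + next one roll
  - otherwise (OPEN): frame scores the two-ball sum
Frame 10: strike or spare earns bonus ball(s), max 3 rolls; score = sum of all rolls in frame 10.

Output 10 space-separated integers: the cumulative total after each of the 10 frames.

Answer: 3 6 19 29 29 38 45 65 85 105

Derivation:
Frame 1: OPEN (0+3=3). Cumulative: 3
Frame 2: OPEN (2+1=3). Cumulative: 6
Frame 3: SPARE (2+8=10). 10 + next roll (3) = 13. Cumulative: 19
Frame 4: SPARE (3+7=10). 10 + next roll (0) = 10. Cumulative: 29
Frame 5: OPEN (0+0=0). Cumulative: 29
Frame 6: OPEN (9+0=9). Cumulative: 38
Frame 7: OPEN (3+4=7). Cumulative: 45
Frame 8: STRIKE. 10 + next two rolls (4+6) = 20. Cumulative: 65
Frame 9: SPARE (4+6=10). 10 + next roll (10) = 20. Cumulative: 85
Frame 10: STRIKE. Sum of all frame-10 rolls (10+5+5) = 20. Cumulative: 105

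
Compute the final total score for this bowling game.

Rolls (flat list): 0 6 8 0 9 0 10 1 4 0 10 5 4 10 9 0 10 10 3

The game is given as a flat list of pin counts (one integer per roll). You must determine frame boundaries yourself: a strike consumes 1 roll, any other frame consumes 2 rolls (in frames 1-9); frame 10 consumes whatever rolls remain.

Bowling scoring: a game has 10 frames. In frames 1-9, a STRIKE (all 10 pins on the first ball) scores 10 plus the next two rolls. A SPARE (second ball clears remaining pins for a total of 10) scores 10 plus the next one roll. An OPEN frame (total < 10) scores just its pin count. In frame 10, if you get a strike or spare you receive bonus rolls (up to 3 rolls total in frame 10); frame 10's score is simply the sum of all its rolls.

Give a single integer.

Answer: 118

Derivation:
Frame 1: OPEN (0+6=6). Cumulative: 6
Frame 2: OPEN (8+0=8). Cumulative: 14
Frame 3: OPEN (9+0=9). Cumulative: 23
Frame 4: STRIKE. 10 + next two rolls (1+4) = 15. Cumulative: 38
Frame 5: OPEN (1+4=5). Cumulative: 43
Frame 6: SPARE (0+10=10). 10 + next roll (5) = 15. Cumulative: 58
Frame 7: OPEN (5+4=9). Cumulative: 67
Frame 8: STRIKE. 10 + next two rolls (9+0) = 19. Cumulative: 86
Frame 9: OPEN (9+0=9). Cumulative: 95
Frame 10: STRIKE. Sum of all frame-10 rolls (10+10+3) = 23. Cumulative: 118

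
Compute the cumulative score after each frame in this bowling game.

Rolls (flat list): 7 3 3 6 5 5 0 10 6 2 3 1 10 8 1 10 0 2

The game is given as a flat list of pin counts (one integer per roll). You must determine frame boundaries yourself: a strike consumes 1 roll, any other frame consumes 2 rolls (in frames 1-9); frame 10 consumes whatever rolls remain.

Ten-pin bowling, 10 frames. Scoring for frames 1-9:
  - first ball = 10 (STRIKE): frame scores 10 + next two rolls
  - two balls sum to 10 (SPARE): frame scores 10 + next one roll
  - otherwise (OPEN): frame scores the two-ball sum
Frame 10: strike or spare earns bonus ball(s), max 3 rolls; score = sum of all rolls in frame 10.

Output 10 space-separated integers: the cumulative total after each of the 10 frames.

Answer: 13 22 32 48 56 60 79 88 100 102

Derivation:
Frame 1: SPARE (7+3=10). 10 + next roll (3) = 13. Cumulative: 13
Frame 2: OPEN (3+6=9). Cumulative: 22
Frame 3: SPARE (5+5=10). 10 + next roll (0) = 10. Cumulative: 32
Frame 4: SPARE (0+10=10). 10 + next roll (6) = 16. Cumulative: 48
Frame 5: OPEN (6+2=8). Cumulative: 56
Frame 6: OPEN (3+1=4). Cumulative: 60
Frame 7: STRIKE. 10 + next two rolls (8+1) = 19. Cumulative: 79
Frame 8: OPEN (8+1=9). Cumulative: 88
Frame 9: STRIKE. 10 + next two rolls (0+2) = 12. Cumulative: 100
Frame 10: OPEN. Sum of all frame-10 rolls (0+2) = 2. Cumulative: 102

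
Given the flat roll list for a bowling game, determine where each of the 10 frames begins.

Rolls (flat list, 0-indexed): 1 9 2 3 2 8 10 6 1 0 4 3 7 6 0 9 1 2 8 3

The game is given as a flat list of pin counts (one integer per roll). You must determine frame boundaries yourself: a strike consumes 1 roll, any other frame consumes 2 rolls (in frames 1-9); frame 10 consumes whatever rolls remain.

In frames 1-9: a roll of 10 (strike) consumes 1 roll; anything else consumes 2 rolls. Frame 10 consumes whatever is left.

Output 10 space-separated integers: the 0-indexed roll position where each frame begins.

Answer: 0 2 4 6 7 9 11 13 15 17

Derivation:
Frame 1 starts at roll index 0: rolls=1,9 (sum=10), consumes 2 rolls
Frame 2 starts at roll index 2: rolls=2,3 (sum=5), consumes 2 rolls
Frame 3 starts at roll index 4: rolls=2,8 (sum=10), consumes 2 rolls
Frame 4 starts at roll index 6: roll=10 (strike), consumes 1 roll
Frame 5 starts at roll index 7: rolls=6,1 (sum=7), consumes 2 rolls
Frame 6 starts at roll index 9: rolls=0,4 (sum=4), consumes 2 rolls
Frame 7 starts at roll index 11: rolls=3,7 (sum=10), consumes 2 rolls
Frame 8 starts at roll index 13: rolls=6,0 (sum=6), consumes 2 rolls
Frame 9 starts at roll index 15: rolls=9,1 (sum=10), consumes 2 rolls
Frame 10 starts at roll index 17: 3 remaining rolls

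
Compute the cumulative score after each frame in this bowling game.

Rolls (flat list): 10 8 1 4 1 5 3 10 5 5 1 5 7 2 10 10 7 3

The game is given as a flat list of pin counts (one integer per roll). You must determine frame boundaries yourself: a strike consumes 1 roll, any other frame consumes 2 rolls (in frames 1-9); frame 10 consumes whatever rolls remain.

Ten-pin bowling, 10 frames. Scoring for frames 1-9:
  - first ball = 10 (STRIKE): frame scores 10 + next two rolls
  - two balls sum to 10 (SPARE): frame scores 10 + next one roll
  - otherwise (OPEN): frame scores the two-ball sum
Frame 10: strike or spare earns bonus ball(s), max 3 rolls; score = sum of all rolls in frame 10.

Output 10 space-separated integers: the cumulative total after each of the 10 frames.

Answer: 19 28 33 41 61 72 78 87 114 134

Derivation:
Frame 1: STRIKE. 10 + next two rolls (8+1) = 19. Cumulative: 19
Frame 2: OPEN (8+1=9). Cumulative: 28
Frame 3: OPEN (4+1=5). Cumulative: 33
Frame 4: OPEN (5+3=8). Cumulative: 41
Frame 5: STRIKE. 10 + next two rolls (5+5) = 20. Cumulative: 61
Frame 6: SPARE (5+5=10). 10 + next roll (1) = 11. Cumulative: 72
Frame 7: OPEN (1+5=6). Cumulative: 78
Frame 8: OPEN (7+2=9). Cumulative: 87
Frame 9: STRIKE. 10 + next two rolls (10+7) = 27. Cumulative: 114
Frame 10: STRIKE. Sum of all frame-10 rolls (10+7+3) = 20. Cumulative: 134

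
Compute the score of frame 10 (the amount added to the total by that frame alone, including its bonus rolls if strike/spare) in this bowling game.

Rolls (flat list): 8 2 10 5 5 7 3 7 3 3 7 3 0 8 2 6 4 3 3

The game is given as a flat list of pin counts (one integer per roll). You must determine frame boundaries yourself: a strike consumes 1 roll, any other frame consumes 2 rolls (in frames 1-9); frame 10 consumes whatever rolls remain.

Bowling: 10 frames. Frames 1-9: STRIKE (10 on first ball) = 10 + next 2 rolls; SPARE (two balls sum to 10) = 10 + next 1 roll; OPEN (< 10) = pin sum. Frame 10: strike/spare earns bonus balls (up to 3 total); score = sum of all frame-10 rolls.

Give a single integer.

Answer: 6

Derivation:
Frame 1: SPARE (8+2=10). 10 + next roll (10) = 20. Cumulative: 20
Frame 2: STRIKE. 10 + next two rolls (5+5) = 20. Cumulative: 40
Frame 3: SPARE (5+5=10). 10 + next roll (7) = 17. Cumulative: 57
Frame 4: SPARE (7+3=10). 10 + next roll (7) = 17. Cumulative: 74
Frame 5: SPARE (7+3=10). 10 + next roll (3) = 13. Cumulative: 87
Frame 6: SPARE (3+7=10). 10 + next roll (3) = 13. Cumulative: 100
Frame 7: OPEN (3+0=3). Cumulative: 103
Frame 8: SPARE (8+2=10). 10 + next roll (6) = 16. Cumulative: 119
Frame 9: SPARE (6+4=10). 10 + next roll (3) = 13. Cumulative: 132
Frame 10: OPEN. Sum of all frame-10 rolls (3+3) = 6. Cumulative: 138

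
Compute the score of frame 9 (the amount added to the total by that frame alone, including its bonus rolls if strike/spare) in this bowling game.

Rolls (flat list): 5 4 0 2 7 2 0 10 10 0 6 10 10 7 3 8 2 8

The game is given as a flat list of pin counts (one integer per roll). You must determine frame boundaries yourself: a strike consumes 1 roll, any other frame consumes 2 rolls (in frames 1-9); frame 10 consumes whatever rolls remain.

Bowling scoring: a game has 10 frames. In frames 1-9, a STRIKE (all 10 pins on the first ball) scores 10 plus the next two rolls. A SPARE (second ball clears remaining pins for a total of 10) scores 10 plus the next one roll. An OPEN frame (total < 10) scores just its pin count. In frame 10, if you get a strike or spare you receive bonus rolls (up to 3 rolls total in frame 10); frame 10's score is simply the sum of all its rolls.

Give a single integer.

Answer: 18

Derivation:
Frame 1: OPEN (5+4=9). Cumulative: 9
Frame 2: OPEN (0+2=2). Cumulative: 11
Frame 3: OPEN (7+2=9). Cumulative: 20
Frame 4: SPARE (0+10=10). 10 + next roll (10) = 20. Cumulative: 40
Frame 5: STRIKE. 10 + next two rolls (0+6) = 16. Cumulative: 56
Frame 6: OPEN (0+6=6). Cumulative: 62
Frame 7: STRIKE. 10 + next two rolls (10+7) = 27. Cumulative: 89
Frame 8: STRIKE. 10 + next two rolls (7+3) = 20. Cumulative: 109
Frame 9: SPARE (7+3=10). 10 + next roll (8) = 18. Cumulative: 127
Frame 10: SPARE. Sum of all frame-10 rolls (8+2+8) = 18. Cumulative: 145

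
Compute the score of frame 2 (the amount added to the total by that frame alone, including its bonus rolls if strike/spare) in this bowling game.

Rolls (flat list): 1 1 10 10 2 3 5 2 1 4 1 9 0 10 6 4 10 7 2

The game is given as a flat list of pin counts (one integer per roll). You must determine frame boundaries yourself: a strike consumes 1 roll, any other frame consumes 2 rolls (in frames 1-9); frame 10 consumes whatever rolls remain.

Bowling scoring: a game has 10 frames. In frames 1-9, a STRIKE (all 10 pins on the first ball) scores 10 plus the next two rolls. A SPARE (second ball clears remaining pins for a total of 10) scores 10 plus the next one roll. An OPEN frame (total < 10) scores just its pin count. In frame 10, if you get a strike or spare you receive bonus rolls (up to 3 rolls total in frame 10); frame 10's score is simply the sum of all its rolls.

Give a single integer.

Frame 1: OPEN (1+1=2). Cumulative: 2
Frame 2: STRIKE. 10 + next two rolls (10+2) = 22. Cumulative: 24
Frame 3: STRIKE. 10 + next two rolls (2+3) = 15. Cumulative: 39
Frame 4: OPEN (2+3=5). Cumulative: 44

Answer: 22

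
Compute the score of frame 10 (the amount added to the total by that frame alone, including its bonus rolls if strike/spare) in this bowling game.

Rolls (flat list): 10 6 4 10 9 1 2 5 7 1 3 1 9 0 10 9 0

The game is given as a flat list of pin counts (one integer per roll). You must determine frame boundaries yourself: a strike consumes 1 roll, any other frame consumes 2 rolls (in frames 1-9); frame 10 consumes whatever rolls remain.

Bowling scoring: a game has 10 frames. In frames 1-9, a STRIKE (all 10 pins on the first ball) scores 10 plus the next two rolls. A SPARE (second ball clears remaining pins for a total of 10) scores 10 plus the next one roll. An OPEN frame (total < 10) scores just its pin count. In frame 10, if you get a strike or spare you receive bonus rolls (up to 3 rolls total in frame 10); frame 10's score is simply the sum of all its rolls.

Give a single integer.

Answer: 9

Derivation:
Frame 1: STRIKE. 10 + next two rolls (6+4) = 20. Cumulative: 20
Frame 2: SPARE (6+4=10). 10 + next roll (10) = 20. Cumulative: 40
Frame 3: STRIKE. 10 + next two rolls (9+1) = 20. Cumulative: 60
Frame 4: SPARE (9+1=10). 10 + next roll (2) = 12. Cumulative: 72
Frame 5: OPEN (2+5=7). Cumulative: 79
Frame 6: OPEN (7+1=8). Cumulative: 87
Frame 7: OPEN (3+1=4). Cumulative: 91
Frame 8: OPEN (9+0=9). Cumulative: 100
Frame 9: STRIKE. 10 + next two rolls (9+0) = 19. Cumulative: 119
Frame 10: OPEN. Sum of all frame-10 rolls (9+0) = 9. Cumulative: 128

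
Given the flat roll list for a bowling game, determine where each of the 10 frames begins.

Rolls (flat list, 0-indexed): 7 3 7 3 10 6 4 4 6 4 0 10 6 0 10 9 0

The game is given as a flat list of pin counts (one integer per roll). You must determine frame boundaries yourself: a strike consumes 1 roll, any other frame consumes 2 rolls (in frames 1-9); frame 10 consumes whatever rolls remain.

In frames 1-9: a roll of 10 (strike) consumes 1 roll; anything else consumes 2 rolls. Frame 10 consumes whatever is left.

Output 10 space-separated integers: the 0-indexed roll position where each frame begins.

Frame 1 starts at roll index 0: rolls=7,3 (sum=10), consumes 2 rolls
Frame 2 starts at roll index 2: rolls=7,3 (sum=10), consumes 2 rolls
Frame 3 starts at roll index 4: roll=10 (strike), consumes 1 roll
Frame 4 starts at roll index 5: rolls=6,4 (sum=10), consumes 2 rolls
Frame 5 starts at roll index 7: rolls=4,6 (sum=10), consumes 2 rolls
Frame 6 starts at roll index 9: rolls=4,0 (sum=4), consumes 2 rolls
Frame 7 starts at roll index 11: roll=10 (strike), consumes 1 roll
Frame 8 starts at roll index 12: rolls=6,0 (sum=6), consumes 2 rolls
Frame 9 starts at roll index 14: roll=10 (strike), consumes 1 roll
Frame 10 starts at roll index 15: 2 remaining rolls

Answer: 0 2 4 5 7 9 11 12 14 15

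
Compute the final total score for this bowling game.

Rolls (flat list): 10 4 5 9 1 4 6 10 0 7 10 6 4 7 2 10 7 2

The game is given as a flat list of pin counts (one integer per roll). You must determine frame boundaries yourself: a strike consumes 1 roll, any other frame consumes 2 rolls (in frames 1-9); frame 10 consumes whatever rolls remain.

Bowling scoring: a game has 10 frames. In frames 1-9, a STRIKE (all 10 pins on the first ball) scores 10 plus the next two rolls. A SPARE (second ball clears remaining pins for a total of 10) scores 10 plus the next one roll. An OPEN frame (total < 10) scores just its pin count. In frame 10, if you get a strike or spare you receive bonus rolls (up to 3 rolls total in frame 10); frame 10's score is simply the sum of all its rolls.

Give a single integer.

Frame 1: STRIKE. 10 + next two rolls (4+5) = 19. Cumulative: 19
Frame 2: OPEN (4+5=9). Cumulative: 28
Frame 3: SPARE (9+1=10). 10 + next roll (4) = 14. Cumulative: 42
Frame 4: SPARE (4+6=10). 10 + next roll (10) = 20. Cumulative: 62
Frame 5: STRIKE. 10 + next two rolls (0+7) = 17. Cumulative: 79
Frame 6: OPEN (0+7=7). Cumulative: 86
Frame 7: STRIKE. 10 + next two rolls (6+4) = 20. Cumulative: 106
Frame 8: SPARE (6+4=10). 10 + next roll (7) = 17. Cumulative: 123
Frame 9: OPEN (7+2=9). Cumulative: 132
Frame 10: STRIKE. Sum of all frame-10 rolls (10+7+2) = 19. Cumulative: 151

Answer: 151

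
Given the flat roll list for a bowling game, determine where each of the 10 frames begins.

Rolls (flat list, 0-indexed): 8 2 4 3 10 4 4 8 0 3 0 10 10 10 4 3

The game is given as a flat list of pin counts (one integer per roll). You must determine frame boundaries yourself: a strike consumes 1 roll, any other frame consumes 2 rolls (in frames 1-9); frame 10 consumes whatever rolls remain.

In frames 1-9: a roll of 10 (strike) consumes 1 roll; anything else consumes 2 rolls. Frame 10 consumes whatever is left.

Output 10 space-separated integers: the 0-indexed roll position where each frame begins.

Frame 1 starts at roll index 0: rolls=8,2 (sum=10), consumes 2 rolls
Frame 2 starts at roll index 2: rolls=4,3 (sum=7), consumes 2 rolls
Frame 3 starts at roll index 4: roll=10 (strike), consumes 1 roll
Frame 4 starts at roll index 5: rolls=4,4 (sum=8), consumes 2 rolls
Frame 5 starts at roll index 7: rolls=8,0 (sum=8), consumes 2 rolls
Frame 6 starts at roll index 9: rolls=3,0 (sum=3), consumes 2 rolls
Frame 7 starts at roll index 11: roll=10 (strike), consumes 1 roll
Frame 8 starts at roll index 12: roll=10 (strike), consumes 1 roll
Frame 9 starts at roll index 13: roll=10 (strike), consumes 1 roll
Frame 10 starts at roll index 14: 2 remaining rolls

Answer: 0 2 4 5 7 9 11 12 13 14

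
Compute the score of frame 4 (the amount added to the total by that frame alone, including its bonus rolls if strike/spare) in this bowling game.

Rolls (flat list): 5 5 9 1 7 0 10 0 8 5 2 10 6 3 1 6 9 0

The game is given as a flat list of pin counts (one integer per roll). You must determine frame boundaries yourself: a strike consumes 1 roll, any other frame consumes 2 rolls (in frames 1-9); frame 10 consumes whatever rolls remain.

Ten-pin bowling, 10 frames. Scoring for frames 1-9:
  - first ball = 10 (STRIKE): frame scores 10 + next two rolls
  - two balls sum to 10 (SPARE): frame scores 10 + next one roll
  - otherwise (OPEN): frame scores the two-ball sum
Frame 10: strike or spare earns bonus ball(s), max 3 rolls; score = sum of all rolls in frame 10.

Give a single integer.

Frame 1: SPARE (5+5=10). 10 + next roll (9) = 19. Cumulative: 19
Frame 2: SPARE (9+1=10). 10 + next roll (7) = 17. Cumulative: 36
Frame 3: OPEN (7+0=7). Cumulative: 43
Frame 4: STRIKE. 10 + next two rolls (0+8) = 18. Cumulative: 61
Frame 5: OPEN (0+8=8). Cumulative: 69
Frame 6: OPEN (5+2=7). Cumulative: 76

Answer: 18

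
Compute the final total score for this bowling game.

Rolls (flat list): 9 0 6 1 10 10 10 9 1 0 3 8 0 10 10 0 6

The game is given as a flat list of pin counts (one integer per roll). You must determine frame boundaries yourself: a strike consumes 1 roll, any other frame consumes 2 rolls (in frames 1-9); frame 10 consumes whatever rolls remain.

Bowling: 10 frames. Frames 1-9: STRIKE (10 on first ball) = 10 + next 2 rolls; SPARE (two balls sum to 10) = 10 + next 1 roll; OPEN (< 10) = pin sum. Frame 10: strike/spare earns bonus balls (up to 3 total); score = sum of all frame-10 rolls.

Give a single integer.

Answer: 152

Derivation:
Frame 1: OPEN (9+0=9). Cumulative: 9
Frame 2: OPEN (6+1=7). Cumulative: 16
Frame 3: STRIKE. 10 + next two rolls (10+10) = 30. Cumulative: 46
Frame 4: STRIKE. 10 + next two rolls (10+9) = 29. Cumulative: 75
Frame 5: STRIKE. 10 + next two rolls (9+1) = 20. Cumulative: 95
Frame 6: SPARE (9+1=10). 10 + next roll (0) = 10. Cumulative: 105
Frame 7: OPEN (0+3=3). Cumulative: 108
Frame 8: OPEN (8+0=8). Cumulative: 116
Frame 9: STRIKE. 10 + next two rolls (10+0) = 20. Cumulative: 136
Frame 10: STRIKE. Sum of all frame-10 rolls (10+0+6) = 16. Cumulative: 152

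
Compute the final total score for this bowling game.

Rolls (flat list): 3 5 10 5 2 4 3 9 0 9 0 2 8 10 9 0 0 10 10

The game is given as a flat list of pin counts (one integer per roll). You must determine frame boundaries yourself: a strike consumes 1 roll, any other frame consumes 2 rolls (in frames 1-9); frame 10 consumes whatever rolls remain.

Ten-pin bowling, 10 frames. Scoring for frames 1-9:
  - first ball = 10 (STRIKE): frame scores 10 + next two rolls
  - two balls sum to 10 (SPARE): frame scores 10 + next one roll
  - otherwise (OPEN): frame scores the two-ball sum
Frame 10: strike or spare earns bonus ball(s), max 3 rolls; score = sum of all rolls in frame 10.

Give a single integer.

Answer: 125

Derivation:
Frame 1: OPEN (3+5=8). Cumulative: 8
Frame 2: STRIKE. 10 + next two rolls (5+2) = 17. Cumulative: 25
Frame 3: OPEN (5+2=7). Cumulative: 32
Frame 4: OPEN (4+3=7). Cumulative: 39
Frame 5: OPEN (9+0=9). Cumulative: 48
Frame 6: OPEN (9+0=9). Cumulative: 57
Frame 7: SPARE (2+8=10). 10 + next roll (10) = 20. Cumulative: 77
Frame 8: STRIKE. 10 + next two rolls (9+0) = 19. Cumulative: 96
Frame 9: OPEN (9+0=9). Cumulative: 105
Frame 10: SPARE. Sum of all frame-10 rolls (0+10+10) = 20. Cumulative: 125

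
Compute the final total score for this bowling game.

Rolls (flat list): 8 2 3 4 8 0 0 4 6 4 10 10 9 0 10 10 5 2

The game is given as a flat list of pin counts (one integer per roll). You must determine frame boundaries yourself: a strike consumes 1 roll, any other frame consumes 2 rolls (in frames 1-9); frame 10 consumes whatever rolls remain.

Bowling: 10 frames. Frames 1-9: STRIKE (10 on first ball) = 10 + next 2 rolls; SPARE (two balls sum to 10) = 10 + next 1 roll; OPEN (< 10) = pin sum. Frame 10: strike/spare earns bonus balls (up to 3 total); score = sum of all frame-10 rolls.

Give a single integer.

Frame 1: SPARE (8+2=10). 10 + next roll (3) = 13. Cumulative: 13
Frame 2: OPEN (3+4=7). Cumulative: 20
Frame 3: OPEN (8+0=8). Cumulative: 28
Frame 4: OPEN (0+4=4). Cumulative: 32
Frame 5: SPARE (6+4=10). 10 + next roll (10) = 20. Cumulative: 52
Frame 6: STRIKE. 10 + next two rolls (10+9) = 29. Cumulative: 81
Frame 7: STRIKE. 10 + next two rolls (9+0) = 19. Cumulative: 100
Frame 8: OPEN (9+0=9). Cumulative: 109
Frame 9: STRIKE. 10 + next two rolls (10+5) = 25. Cumulative: 134
Frame 10: STRIKE. Sum of all frame-10 rolls (10+5+2) = 17. Cumulative: 151

Answer: 151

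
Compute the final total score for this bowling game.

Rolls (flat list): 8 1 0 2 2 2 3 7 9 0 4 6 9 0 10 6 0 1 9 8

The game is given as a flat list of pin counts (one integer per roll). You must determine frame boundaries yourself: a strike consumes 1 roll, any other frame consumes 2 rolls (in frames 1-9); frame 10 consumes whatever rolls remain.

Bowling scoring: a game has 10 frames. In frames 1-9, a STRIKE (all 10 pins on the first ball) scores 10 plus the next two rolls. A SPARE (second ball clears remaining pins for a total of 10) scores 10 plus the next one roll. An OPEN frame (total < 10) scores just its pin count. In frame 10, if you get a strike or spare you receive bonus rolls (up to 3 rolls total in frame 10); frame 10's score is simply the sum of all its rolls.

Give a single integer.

Answer: 111

Derivation:
Frame 1: OPEN (8+1=9). Cumulative: 9
Frame 2: OPEN (0+2=2). Cumulative: 11
Frame 3: OPEN (2+2=4). Cumulative: 15
Frame 4: SPARE (3+7=10). 10 + next roll (9) = 19. Cumulative: 34
Frame 5: OPEN (9+0=9). Cumulative: 43
Frame 6: SPARE (4+6=10). 10 + next roll (9) = 19. Cumulative: 62
Frame 7: OPEN (9+0=9). Cumulative: 71
Frame 8: STRIKE. 10 + next two rolls (6+0) = 16. Cumulative: 87
Frame 9: OPEN (6+0=6). Cumulative: 93
Frame 10: SPARE. Sum of all frame-10 rolls (1+9+8) = 18. Cumulative: 111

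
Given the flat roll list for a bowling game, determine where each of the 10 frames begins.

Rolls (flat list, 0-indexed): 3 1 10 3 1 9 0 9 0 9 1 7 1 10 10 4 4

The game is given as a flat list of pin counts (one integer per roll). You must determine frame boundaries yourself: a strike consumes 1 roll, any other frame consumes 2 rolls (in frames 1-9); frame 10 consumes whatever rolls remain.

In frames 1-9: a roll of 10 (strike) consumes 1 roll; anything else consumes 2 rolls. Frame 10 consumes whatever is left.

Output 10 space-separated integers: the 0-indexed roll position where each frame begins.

Answer: 0 2 3 5 7 9 11 13 14 15

Derivation:
Frame 1 starts at roll index 0: rolls=3,1 (sum=4), consumes 2 rolls
Frame 2 starts at roll index 2: roll=10 (strike), consumes 1 roll
Frame 3 starts at roll index 3: rolls=3,1 (sum=4), consumes 2 rolls
Frame 4 starts at roll index 5: rolls=9,0 (sum=9), consumes 2 rolls
Frame 5 starts at roll index 7: rolls=9,0 (sum=9), consumes 2 rolls
Frame 6 starts at roll index 9: rolls=9,1 (sum=10), consumes 2 rolls
Frame 7 starts at roll index 11: rolls=7,1 (sum=8), consumes 2 rolls
Frame 8 starts at roll index 13: roll=10 (strike), consumes 1 roll
Frame 9 starts at roll index 14: roll=10 (strike), consumes 1 roll
Frame 10 starts at roll index 15: 2 remaining rolls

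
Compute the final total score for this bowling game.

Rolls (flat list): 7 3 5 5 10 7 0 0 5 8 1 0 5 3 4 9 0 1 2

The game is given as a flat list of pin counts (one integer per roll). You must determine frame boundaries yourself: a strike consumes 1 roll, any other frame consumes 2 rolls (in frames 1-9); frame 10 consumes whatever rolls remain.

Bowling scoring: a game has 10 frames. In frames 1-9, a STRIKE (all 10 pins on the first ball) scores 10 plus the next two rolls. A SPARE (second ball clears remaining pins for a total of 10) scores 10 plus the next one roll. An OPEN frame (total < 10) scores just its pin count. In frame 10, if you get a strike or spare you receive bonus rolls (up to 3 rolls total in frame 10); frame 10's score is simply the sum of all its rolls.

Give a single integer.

Answer: 97

Derivation:
Frame 1: SPARE (7+3=10). 10 + next roll (5) = 15. Cumulative: 15
Frame 2: SPARE (5+5=10). 10 + next roll (10) = 20. Cumulative: 35
Frame 3: STRIKE. 10 + next two rolls (7+0) = 17. Cumulative: 52
Frame 4: OPEN (7+0=7). Cumulative: 59
Frame 5: OPEN (0+5=5). Cumulative: 64
Frame 6: OPEN (8+1=9). Cumulative: 73
Frame 7: OPEN (0+5=5). Cumulative: 78
Frame 8: OPEN (3+4=7). Cumulative: 85
Frame 9: OPEN (9+0=9). Cumulative: 94
Frame 10: OPEN. Sum of all frame-10 rolls (1+2) = 3. Cumulative: 97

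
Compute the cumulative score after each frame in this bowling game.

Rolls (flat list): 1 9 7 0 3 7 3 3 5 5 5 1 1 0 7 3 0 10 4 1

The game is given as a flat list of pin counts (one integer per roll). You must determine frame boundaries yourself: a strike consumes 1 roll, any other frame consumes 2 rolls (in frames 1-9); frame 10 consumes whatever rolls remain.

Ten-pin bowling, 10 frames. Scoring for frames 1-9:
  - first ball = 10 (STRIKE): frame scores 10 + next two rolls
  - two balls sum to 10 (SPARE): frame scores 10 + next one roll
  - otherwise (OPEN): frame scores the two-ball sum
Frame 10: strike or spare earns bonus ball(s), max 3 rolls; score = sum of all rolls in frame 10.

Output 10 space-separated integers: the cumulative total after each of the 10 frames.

Frame 1: SPARE (1+9=10). 10 + next roll (7) = 17. Cumulative: 17
Frame 2: OPEN (7+0=7). Cumulative: 24
Frame 3: SPARE (3+7=10). 10 + next roll (3) = 13. Cumulative: 37
Frame 4: OPEN (3+3=6). Cumulative: 43
Frame 5: SPARE (5+5=10). 10 + next roll (5) = 15. Cumulative: 58
Frame 6: OPEN (5+1=6). Cumulative: 64
Frame 7: OPEN (1+0=1). Cumulative: 65
Frame 8: SPARE (7+3=10). 10 + next roll (0) = 10. Cumulative: 75
Frame 9: SPARE (0+10=10). 10 + next roll (4) = 14. Cumulative: 89
Frame 10: OPEN. Sum of all frame-10 rolls (4+1) = 5. Cumulative: 94

Answer: 17 24 37 43 58 64 65 75 89 94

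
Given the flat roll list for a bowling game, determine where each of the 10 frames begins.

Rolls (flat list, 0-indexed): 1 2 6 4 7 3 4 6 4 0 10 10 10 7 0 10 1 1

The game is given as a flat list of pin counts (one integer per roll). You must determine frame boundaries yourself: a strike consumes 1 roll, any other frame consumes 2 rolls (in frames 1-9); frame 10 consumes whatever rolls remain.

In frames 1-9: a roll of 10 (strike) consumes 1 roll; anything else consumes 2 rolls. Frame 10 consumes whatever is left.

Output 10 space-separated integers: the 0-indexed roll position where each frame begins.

Answer: 0 2 4 6 8 10 11 12 13 15

Derivation:
Frame 1 starts at roll index 0: rolls=1,2 (sum=3), consumes 2 rolls
Frame 2 starts at roll index 2: rolls=6,4 (sum=10), consumes 2 rolls
Frame 3 starts at roll index 4: rolls=7,3 (sum=10), consumes 2 rolls
Frame 4 starts at roll index 6: rolls=4,6 (sum=10), consumes 2 rolls
Frame 5 starts at roll index 8: rolls=4,0 (sum=4), consumes 2 rolls
Frame 6 starts at roll index 10: roll=10 (strike), consumes 1 roll
Frame 7 starts at roll index 11: roll=10 (strike), consumes 1 roll
Frame 8 starts at roll index 12: roll=10 (strike), consumes 1 roll
Frame 9 starts at roll index 13: rolls=7,0 (sum=7), consumes 2 rolls
Frame 10 starts at roll index 15: 3 remaining rolls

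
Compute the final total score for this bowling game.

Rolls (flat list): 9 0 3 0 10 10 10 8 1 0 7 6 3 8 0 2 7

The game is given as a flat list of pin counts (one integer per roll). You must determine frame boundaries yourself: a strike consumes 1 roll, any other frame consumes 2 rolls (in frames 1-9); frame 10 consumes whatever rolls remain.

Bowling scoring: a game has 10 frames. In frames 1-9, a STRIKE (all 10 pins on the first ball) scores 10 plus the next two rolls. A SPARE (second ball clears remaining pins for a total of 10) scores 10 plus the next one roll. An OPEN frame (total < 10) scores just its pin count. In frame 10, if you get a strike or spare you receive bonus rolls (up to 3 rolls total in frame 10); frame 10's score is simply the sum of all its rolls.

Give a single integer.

Answer: 131

Derivation:
Frame 1: OPEN (9+0=9). Cumulative: 9
Frame 2: OPEN (3+0=3). Cumulative: 12
Frame 3: STRIKE. 10 + next two rolls (10+10) = 30. Cumulative: 42
Frame 4: STRIKE. 10 + next two rolls (10+8) = 28. Cumulative: 70
Frame 5: STRIKE. 10 + next two rolls (8+1) = 19. Cumulative: 89
Frame 6: OPEN (8+1=9). Cumulative: 98
Frame 7: OPEN (0+7=7). Cumulative: 105
Frame 8: OPEN (6+3=9). Cumulative: 114
Frame 9: OPEN (8+0=8). Cumulative: 122
Frame 10: OPEN. Sum of all frame-10 rolls (2+7) = 9. Cumulative: 131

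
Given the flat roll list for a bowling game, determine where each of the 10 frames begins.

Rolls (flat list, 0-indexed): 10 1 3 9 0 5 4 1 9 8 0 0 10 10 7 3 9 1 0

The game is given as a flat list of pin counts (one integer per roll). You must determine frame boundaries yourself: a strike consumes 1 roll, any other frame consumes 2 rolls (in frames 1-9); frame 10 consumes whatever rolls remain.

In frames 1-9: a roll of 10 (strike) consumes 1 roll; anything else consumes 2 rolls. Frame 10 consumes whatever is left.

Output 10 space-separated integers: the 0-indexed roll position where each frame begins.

Answer: 0 1 3 5 7 9 11 13 14 16

Derivation:
Frame 1 starts at roll index 0: roll=10 (strike), consumes 1 roll
Frame 2 starts at roll index 1: rolls=1,3 (sum=4), consumes 2 rolls
Frame 3 starts at roll index 3: rolls=9,0 (sum=9), consumes 2 rolls
Frame 4 starts at roll index 5: rolls=5,4 (sum=9), consumes 2 rolls
Frame 5 starts at roll index 7: rolls=1,9 (sum=10), consumes 2 rolls
Frame 6 starts at roll index 9: rolls=8,0 (sum=8), consumes 2 rolls
Frame 7 starts at roll index 11: rolls=0,10 (sum=10), consumes 2 rolls
Frame 8 starts at roll index 13: roll=10 (strike), consumes 1 roll
Frame 9 starts at roll index 14: rolls=7,3 (sum=10), consumes 2 rolls
Frame 10 starts at roll index 16: 3 remaining rolls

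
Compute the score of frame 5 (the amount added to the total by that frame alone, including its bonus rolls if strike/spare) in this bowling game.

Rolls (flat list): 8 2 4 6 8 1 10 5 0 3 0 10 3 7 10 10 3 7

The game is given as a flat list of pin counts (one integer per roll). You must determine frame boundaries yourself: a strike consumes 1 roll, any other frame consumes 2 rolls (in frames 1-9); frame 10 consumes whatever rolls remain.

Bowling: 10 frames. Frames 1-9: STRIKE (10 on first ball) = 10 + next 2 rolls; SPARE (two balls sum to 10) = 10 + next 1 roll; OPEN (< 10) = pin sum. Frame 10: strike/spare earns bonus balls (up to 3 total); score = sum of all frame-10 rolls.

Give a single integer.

Frame 1: SPARE (8+2=10). 10 + next roll (4) = 14. Cumulative: 14
Frame 2: SPARE (4+6=10). 10 + next roll (8) = 18. Cumulative: 32
Frame 3: OPEN (8+1=9). Cumulative: 41
Frame 4: STRIKE. 10 + next two rolls (5+0) = 15. Cumulative: 56
Frame 5: OPEN (5+0=5). Cumulative: 61
Frame 6: OPEN (3+0=3). Cumulative: 64
Frame 7: STRIKE. 10 + next two rolls (3+7) = 20. Cumulative: 84

Answer: 5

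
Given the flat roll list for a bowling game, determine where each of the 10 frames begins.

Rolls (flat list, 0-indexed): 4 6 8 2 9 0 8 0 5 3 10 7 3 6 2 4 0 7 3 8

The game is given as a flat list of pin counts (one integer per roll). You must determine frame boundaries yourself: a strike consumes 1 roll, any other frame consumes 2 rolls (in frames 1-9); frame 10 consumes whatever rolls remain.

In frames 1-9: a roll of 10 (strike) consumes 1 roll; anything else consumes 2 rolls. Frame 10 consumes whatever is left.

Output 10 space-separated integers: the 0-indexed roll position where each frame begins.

Answer: 0 2 4 6 8 10 11 13 15 17

Derivation:
Frame 1 starts at roll index 0: rolls=4,6 (sum=10), consumes 2 rolls
Frame 2 starts at roll index 2: rolls=8,2 (sum=10), consumes 2 rolls
Frame 3 starts at roll index 4: rolls=9,0 (sum=9), consumes 2 rolls
Frame 4 starts at roll index 6: rolls=8,0 (sum=8), consumes 2 rolls
Frame 5 starts at roll index 8: rolls=5,3 (sum=8), consumes 2 rolls
Frame 6 starts at roll index 10: roll=10 (strike), consumes 1 roll
Frame 7 starts at roll index 11: rolls=7,3 (sum=10), consumes 2 rolls
Frame 8 starts at roll index 13: rolls=6,2 (sum=8), consumes 2 rolls
Frame 9 starts at roll index 15: rolls=4,0 (sum=4), consumes 2 rolls
Frame 10 starts at roll index 17: 3 remaining rolls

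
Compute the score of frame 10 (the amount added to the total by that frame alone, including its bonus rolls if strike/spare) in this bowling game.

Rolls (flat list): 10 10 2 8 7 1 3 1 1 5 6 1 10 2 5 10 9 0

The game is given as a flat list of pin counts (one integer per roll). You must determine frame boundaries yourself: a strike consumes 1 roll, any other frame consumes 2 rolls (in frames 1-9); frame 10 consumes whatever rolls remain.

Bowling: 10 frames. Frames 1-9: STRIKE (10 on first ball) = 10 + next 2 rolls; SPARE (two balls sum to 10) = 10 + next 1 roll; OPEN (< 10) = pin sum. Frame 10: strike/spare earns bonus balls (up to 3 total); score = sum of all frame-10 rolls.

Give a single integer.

Frame 1: STRIKE. 10 + next two rolls (10+2) = 22. Cumulative: 22
Frame 2: STRIKE. 10 + next two rolls (2+8) = 20. Cumulative: 42
Frame 3: SPARE (2+8=10). 10 + next roll (7) = 17. Cumulative: 59
Frame 4: OPEN (7+1=8). Cumulative: 67
Frame 5: OPEN (3+1=4). Cumulative: 71
Frame 6: OPEN (1+5=6). Cumulative: 77
Frame 7: OPEN (6+1=7). Cumulative: 84
Frame 8: STRIKE. 10 + next two rolls (2+5) = 17. Cumulative: 101
Frame 9: OPEN (2+5=7). Cumulative: 108
Frame 10: STRIKE. Sum of all frame-10 rolls (10+9+0) = 19. Cumulative: 127

Answer: 19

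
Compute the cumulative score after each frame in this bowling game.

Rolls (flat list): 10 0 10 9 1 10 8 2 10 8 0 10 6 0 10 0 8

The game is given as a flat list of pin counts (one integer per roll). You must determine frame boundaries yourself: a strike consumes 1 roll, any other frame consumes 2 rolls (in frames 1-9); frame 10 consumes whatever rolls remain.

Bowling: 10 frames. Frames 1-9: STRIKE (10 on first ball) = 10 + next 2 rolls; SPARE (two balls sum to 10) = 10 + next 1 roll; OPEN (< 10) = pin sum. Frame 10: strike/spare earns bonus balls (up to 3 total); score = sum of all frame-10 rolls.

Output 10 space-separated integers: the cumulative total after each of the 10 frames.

Answer: 20 39 59 79 99 117 125 141 147 165

Derivation:
Frame 1: STRIKE. 10 + next two rolls (0+10) = 20. Cumulative: 20
Frame 2: SPARE (0+10=10). 10 + next roll (9) = 19. Cumulative: 39
Frame 3: SPARE (9+1=10). 10 + next roll (10) = 20. Cumulative: 59
Frame 4: STRIKE. 10 + next two rolls (8+2) = 20. Cumulative: 79
Frame 5: SPARE (8+2=10). 10 + next roll (10) = 20. Cumulative: 99
Frame 6: STRIKE. 10 + next two rolls (8+0) = 18. Cumulative: 117
Frame 7: OPEN (8+0=8). Cumulative: 125
Frame 8: STRIKE. 10 + next two rolls (6+0) = 16. Cumulative: 141
Frame 9: OPEN (6+0=6). Cumulative: 147
Frame 10: STRIKE. Sum of all frame-10 rolls (10+0+8) = 18. Cumulative: 165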